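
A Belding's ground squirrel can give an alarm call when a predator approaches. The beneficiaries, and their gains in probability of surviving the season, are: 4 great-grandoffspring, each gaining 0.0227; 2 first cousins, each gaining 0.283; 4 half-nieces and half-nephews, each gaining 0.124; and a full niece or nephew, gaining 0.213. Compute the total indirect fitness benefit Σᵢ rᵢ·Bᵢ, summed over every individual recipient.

0.19735

r to a great-grandoffspring = 1/8 (three parent–offspring links: r = (1/2)^3 = 1/8).
r to a first cousin = 1/8 (first cousins share one grandparent pair — two paths of length 4: r = 2·(1/2)^4 = 1/8).
r to a half-niece or half-nephew = 0.125 (half-aunt/uncle↔niece/nephew: one path of length 3: r = (1/2)^3 = 1/8).
r to a full niece or nephew = 1/4 (full aunt/uncle↔niece/nephew: two paths of length 3 through the shared grandparent pair: r = 2·(1/2)^3 = 1/4).
Summing one r·B term per recipient: 4·0.125·0.0227 + 2·0.125·0.283 + 4·0.125·0.124 + 1·0.25·0.213 = 0.19735.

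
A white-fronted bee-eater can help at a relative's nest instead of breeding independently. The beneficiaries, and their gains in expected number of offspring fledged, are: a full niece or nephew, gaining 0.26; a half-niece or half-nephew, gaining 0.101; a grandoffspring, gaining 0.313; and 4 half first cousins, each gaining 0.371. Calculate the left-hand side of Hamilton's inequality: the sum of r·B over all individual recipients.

r to a full niece or nephew = 1/4 (full aunt/uncle↔niece/nephew: two paths of length 3 through the shared grandparent pair: r = 2·(1/2)^3 = 1/4).
r to a half-niece or half-nephew = 0.125 (half-aunt/uncle↔niece/nephew: one path of length 3: r = (1/2)^3 = 1/8).
r to a grandoffspring = 0.25 (two parent–offspring links: r = (1/2)^2 = 1/4).
r to a half first cousin = 1/16 (half first cousins share one grandparent — one path of length 4: r = (1/2)^4 = 1/16).
Summing one r·B term per recipient: 1·0.25·0.26 + 1·0.125·0.101 + 1·0.25·0.313 + 4·0.0625·0.371 = 0.248625.

0.248625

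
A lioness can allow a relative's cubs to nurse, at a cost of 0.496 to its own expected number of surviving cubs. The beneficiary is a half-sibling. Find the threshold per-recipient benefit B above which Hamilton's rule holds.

r to a half-sibling = 1/4 (half-sibs share one parent — one path of length 2: r = (1/2)^2 = 1/4).
Hamilton's rule with n recipients of equal r: n·r·B > C, so B > C/(n·r) = 0.496/(1·0.25) = 1.984.

1.984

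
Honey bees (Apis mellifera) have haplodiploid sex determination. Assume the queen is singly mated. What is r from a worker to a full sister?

0.75

Haplodiploid full sisters inherit their father's entire haploid genome identically (contributing 1/2) and on average half of their mother's contribution (1/2 · 1/2 = 1/4); r = 1/2 + 1/4 = 3/4.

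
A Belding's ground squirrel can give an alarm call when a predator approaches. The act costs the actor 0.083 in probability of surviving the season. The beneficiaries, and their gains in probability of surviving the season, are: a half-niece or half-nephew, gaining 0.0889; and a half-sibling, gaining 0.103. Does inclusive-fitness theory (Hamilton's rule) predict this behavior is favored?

No

Hamilton's rule: the trait is favored when the sum of r·B over every recipient exceeds the actor's cost C.
r to a half-niece or half-nephew = 0.125 (half-aunt/uncle↔niece/nephew: one path of length 3: r = (1/2)^3 = 1/8).
r to a half-sibling = 0.25 (half-sibs share one parent — one path of length 2: r = (1/2)^2 = 1/4).
Summing one r·B term per recipient: 1·0.125·0.0889 + 1·0.25·0.103 = 0.0368625.
0.0368625 < 0.083: the indirect benefit is less than the cost.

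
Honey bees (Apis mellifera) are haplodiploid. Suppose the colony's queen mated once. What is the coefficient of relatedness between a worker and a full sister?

0.75

Haplodiploid full sisters inherit their father's entire haploid genome identically (contributing 1/2) and on average half of their mother's contribution (1/2 · 1/2 = 1/4); r = 1/2 + 1/4 = 3/4.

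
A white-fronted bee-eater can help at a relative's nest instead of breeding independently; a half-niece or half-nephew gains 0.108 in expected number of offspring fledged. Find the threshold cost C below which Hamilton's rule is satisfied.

0.0135

r to a half-niece or half-nephew = 1/8 (half-aunt/uncle↔niece/nephew: one path of length 3: r = (1/2)^3 = 1/8).
Hamilton's rule: n·r·B > C, so the trait is favored while C < n·r·B = 1·0.125·0.108 = 0.0135.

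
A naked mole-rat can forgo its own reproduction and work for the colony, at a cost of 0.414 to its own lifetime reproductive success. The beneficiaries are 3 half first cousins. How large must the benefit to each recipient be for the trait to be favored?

2.208

r to a half first cousin = 1/16 (half first cousins share one grandparent — one path of length 4: r = (1/2)^4 = 1/16).
Hamilton's rule with n recipients of equal r: n·r·B > C, so B > C/(n·r) = 0.414/(3·0.0625) = 2.208.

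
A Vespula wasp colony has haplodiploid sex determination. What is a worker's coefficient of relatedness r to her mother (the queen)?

One meiotic link between diploid queen and diploid daughter: r = 1/2.

0.5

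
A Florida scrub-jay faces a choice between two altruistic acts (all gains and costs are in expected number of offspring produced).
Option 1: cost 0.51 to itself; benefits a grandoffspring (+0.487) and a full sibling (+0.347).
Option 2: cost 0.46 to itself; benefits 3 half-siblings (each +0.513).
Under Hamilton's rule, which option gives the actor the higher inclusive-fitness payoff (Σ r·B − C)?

Option 1: r to a grandoffspring = 0.25.
Option 1: r to a full sibling = 0.5.
Option 1: Σ r·B − C = (1·0.25·0.487 + 1·0.5·0.347) − 0.51 = -0.21475.
Option 2: r to a half-sibling = 0.25.
Option 2: Σ r·B − C = (3·0.25·0.513) − 0.46 = -0.07525.
Option 2 has the higher net inclusive-fitness payoff.

Option 2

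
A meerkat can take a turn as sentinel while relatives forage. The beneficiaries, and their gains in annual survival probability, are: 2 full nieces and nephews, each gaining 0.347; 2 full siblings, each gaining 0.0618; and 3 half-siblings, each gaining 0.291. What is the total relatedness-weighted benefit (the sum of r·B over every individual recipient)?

0.45355

r to a full niece or nephew = 1/4 (full aunt/uncle↔niece/nephew: two paths of length 3 through the shared grandparent pair: r = 2·(1/2)^3 = 1/4).
r to a full sibling = 1/2 (full sibs share both parents — two paths of length 2: r = 2·(1/2)^2 = 1/2).
r to a half-sibling = 0.25 (half-sibs share one parent — one path of length 2: r = (1/2)^2 = 1/4).
Summing one r·B term per recipient: 2·0.25·0.347 + 2·0.5·0.0618 + 3·0.25·0.291 = 0.45355.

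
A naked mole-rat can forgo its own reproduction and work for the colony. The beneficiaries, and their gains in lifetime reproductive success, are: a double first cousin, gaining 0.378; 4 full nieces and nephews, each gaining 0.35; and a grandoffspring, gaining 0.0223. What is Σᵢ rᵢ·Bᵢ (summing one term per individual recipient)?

r to a double first cousin = 1/4 (double first cousins share both grandparent pairs — four paths of length 4: r = 4·(1/2)^4 = 1/4).
r to a full niece or nephew = 0.25 (full aunt/uncle↔niece/nephew: two paths of length 3 through the shared grandparent pair: r = 2·(1/2)^3 = 1/4).
r to a grandoffspring = 0.25 (two parent–offspring links: r = (1/2)^2 = 1/4).
Summing one r·B term per recipient: 1·0.25·0.378 + 4·0.25·0.35 + 1·0.25·0.0223 = 0.450075.

0.450075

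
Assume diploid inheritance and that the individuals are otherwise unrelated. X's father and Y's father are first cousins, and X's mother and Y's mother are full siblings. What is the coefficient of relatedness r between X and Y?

Relatedness sums over independent paths through distinct common ancestors.
X and Y are related in two ways: second cousins through their fathers (r = 1/32) and first cousins through their mothers (r = 1/8).
r = 1/32 + 1/8 = 0.15625.

0.15625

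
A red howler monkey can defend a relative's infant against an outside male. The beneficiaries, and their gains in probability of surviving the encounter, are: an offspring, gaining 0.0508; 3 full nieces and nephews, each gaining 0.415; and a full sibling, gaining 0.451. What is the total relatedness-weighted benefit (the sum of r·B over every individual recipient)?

r to an offspring = 0.5 (one parent–offspring link: r = (1/2)^1 = 1/2).
r to a full niece or nephew = 0.25 (full aunt/uncle↔niece/nephew: two paths of length 3 through the shared grandparent pair: r = 2·(1/2)^3 = 1/4).
r to a full sibling = 0.5 (full sibs share both parents — two paths of length 2: r = 2·(1/2)^2 = 1/2).
Summing one r·B term per recipient: 1·0.5·0.0508 + 3·0.25·0.415 + 1·0.5·0.451 = 0.56215.

0.56215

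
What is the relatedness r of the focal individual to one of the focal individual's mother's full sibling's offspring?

Each parent–offspring link contributes a factor of 1/2, and independent paths through distinct common ancestors add.
First cousins share one grandparent pair — two paths of length 4: r = 2·(1/2)^4 = 1/8.

0.125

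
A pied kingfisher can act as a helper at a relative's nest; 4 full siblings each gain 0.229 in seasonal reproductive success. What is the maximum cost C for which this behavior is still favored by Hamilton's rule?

0.458

r to a full sibling = 0.5 (full sibs share both parents — two paths of length 2: r = 2·(1/2)^2 = 1/2).
Hamilton's rule: n·r·B > C, so the trait is favored while C < n·r·B = 4·0.5·0.229 = 0.458.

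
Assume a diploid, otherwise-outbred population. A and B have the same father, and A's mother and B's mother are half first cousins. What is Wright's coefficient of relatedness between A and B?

0.265625

Relatedness sums over independent paths through distinct common ancestors.
A and B are related in two ways: half-sibs through their shared father (r = 1/4) and half second cousins through their mothers (r = 1/64).
r = 1/4 + 1/64 = 17/64 = 0.265625.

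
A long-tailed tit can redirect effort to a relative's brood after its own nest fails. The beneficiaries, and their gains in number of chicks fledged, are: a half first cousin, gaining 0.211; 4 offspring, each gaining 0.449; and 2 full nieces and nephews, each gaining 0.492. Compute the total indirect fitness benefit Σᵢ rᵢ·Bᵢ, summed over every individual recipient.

1.1571875

r to a half first cousin = 1/16 (half first cousins share one grandparent — one path of length 4: r = (1/2)^4 = 1/16).
r to an offspring = 1/2 (one parent–offspring link: r = (1/2)^1 = 1/2).
r to a full niece or nephew = 1/4 (full aunt/uncle↔niece/nephew: two paths of length 3 through the shared grandparent pair: r = 2·(1/2)^3 = 1/4).
Summing one r·B term per recipient: 1·0.0625·0.211 + 4·0.5·0.449 + 2·0.25·0.492 = 1.1571875.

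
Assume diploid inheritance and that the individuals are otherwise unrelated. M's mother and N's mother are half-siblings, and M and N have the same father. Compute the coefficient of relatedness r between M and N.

Relatedness sums over independent paths through distinct common ancestors.
M and N are related in two ways: half first cousins through their mothers (r = 1/16) and half-sibs through their shared father (r = 1/4).
r = 1/16 + 1/4 = 5/16 = 0.3125.

0.3125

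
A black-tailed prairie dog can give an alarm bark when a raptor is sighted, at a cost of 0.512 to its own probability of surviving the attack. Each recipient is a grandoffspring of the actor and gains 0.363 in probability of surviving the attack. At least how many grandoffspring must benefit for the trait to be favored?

r to a grandoffspring = 1/4 (two parent–offspring links: r = (1/2)^2 = 1/4).
Hamilton's rule: n·r·B > C  ⇒  n > C/(r·B) = 0.512/(0.25·0.363) = 5.642.
The smallest integer exceeding 5.642 is 6.

6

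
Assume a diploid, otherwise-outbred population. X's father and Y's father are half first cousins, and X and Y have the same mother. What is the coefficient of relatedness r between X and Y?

Wright's path rule: contributions from independent ancestry routes add.
X and Y are related in two ways: half second cousins through their fathers (r = 1/64) and half-sibs through their shared mother (r = 1/4).
r = 1/64 + 1/4 = 0.265625.

0.265625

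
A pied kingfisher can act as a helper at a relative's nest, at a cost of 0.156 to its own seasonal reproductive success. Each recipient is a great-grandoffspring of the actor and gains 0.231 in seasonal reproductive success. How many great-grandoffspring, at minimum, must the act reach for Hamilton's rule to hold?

r to a great-grandoffspring = 0.125 (three parent–offspring links: r = (1/2)^3 = 1/8).
Hamilton's rule: n·r·B > C  ⇒  n > C/(r·B) = 0.156/(0.125·0.231) = 5.403.
The smallest integer exceeding 5.403 is 6.

6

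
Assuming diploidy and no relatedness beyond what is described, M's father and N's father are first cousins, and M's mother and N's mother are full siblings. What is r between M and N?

0.15625

Independent pedigree routes through distinct common ancestors add.
M and N are related in two ways: second cousins through their fathers (r = 1/32) and first cousins through their mothers (r = 1/8).
r = 1/32 + 1/8 = 0.15625.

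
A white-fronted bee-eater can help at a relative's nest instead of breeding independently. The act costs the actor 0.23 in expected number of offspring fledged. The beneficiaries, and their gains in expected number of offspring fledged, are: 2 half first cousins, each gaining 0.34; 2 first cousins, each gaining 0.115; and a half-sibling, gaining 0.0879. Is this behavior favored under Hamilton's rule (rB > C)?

Hamilton's rule: the trait is favored when the sum of r·B over every recipient exceeds the actor's cost C.
r to a half first cousin = 1/16 (half first cousins share one grandparent — one path of length 4: r = (1/2)^4 = 1/16).
r to a first cousin = 1/8 (first cousins share one grandparent pair — two paths of length 4: r = 2·(1/2)^4 = 1/8).
r to a half-sibling = 1/4 (half-sibs share one parent — one path of length 2: r = (1/2)^2 = 1/4).
Summing one r·B term per recipient: 2·0.0625·0.34 + 2·0.125·0.115 + 1·0.25·0.0879 = 0.093225.
0.093225 < 0.23: the indirect benefit is less than the cost.

No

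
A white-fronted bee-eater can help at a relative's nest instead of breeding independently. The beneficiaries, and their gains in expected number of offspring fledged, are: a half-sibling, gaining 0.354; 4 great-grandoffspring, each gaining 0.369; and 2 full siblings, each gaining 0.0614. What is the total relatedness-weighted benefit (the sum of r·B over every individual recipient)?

0.3344

r to a half-sibling = 1/4 (half-sibs share one parent — one path of length 2: r = (1/2)^2 = 1/4).
r to a great-grandoffspring = 0.125 (three parent–offspring links: r = (1/2)^3 = 1/8).
r to a full sibling = 0.5 (full sibs share both parents — two paths of length 2: r = 2·(1/2)^2 = 1/2).
Summing one r·B term per recipient: 1·0.25·0.354 + 4·0.125·0.369 + 2·0.5·0.0614 = 0.3344.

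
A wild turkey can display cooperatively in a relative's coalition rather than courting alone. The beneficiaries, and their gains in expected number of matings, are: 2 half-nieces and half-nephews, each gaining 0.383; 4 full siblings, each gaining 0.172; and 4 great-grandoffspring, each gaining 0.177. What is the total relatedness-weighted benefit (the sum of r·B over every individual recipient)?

0.52825

r to a half-niece or half-nephew = 1/8 (half-aunt/uncle↔niece/nephew: one path of length 3: r = (1/2)^3 = 1/8).
r to a full sibling = 1/2 (full sibs share both parents — two paths of length 2: r = 2·(1/2)^2 = 1/2).
r to a great-grandoffspring = 0.125 (three parent–offspring links: r = (1/2)^3 = 1/8).
Summing one r·B term per recipient: 2·0.125·0.383 + 4·0.5·0.172 + 4·0.125·0.177 = 0.52825.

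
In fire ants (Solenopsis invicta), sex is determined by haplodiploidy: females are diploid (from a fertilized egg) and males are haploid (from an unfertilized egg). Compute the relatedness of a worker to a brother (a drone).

Her haploid brother carries none of their father's genes and a random half of their mother's genome; that half matches the maternal half of her own genome with probability 1/2: r = 1/2 · 1/2 = 1/4.

0.25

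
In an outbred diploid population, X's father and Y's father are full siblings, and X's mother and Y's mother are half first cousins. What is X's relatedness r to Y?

0.140625

Relatedness sums over independent paths through distinct common ancestors.
X and Y are related in two ways: first cousins through their fathers (r = 1/8) and half second cousins through their mothers (r = 1/64).
r = 1/8 + 1/64 = 0.140625.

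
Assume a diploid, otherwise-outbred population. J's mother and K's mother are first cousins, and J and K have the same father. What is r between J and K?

Relatedness sums over independent paths through distinct common ancestors.
J and K are related in two ways: second cousins through their mothers (r = 1/32) and half-sibs through their shared father (r = 1/4).
r = 1/32 + 1/4 = 0.28125.

0.28125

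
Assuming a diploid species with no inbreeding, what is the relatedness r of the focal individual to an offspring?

0.5

Each parent–offspring link contributes a factor of 1/2, and independent paths through distinct common ancestors add.
One parent–offspring link: r = (1/2)^1 = 1/2.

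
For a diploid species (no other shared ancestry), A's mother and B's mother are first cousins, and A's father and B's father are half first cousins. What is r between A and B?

0.046875

Independent pedigree routes through distinct common ancestors add.
A and B are related in two ways: second cousins through their mothers (r = 1/32) and half second cousins through their fathers (r = 1/64).
r = 1/32 + 1/64 = 3/64 = 0.046875.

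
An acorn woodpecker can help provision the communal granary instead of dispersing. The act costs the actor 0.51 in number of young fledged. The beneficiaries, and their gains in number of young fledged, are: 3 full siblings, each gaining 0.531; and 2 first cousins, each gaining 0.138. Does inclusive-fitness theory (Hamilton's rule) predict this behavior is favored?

Yes

Hamilton's rule: the trait is favored when the sum of r·B over every recipient exceeds the actor's cost C.
r to a full sibling = 1/2 (full sibs share both parents — two paths of length 2: r = 2·(1/2)^2 = 1/2).
r to a first cousin = 0.125 (first cousins share one grandparent pair — two paths of length 4: r = 2·(1/2)^4 = 1/8).
Summing one r·B term per recipient: 3·0.5·0.531 + 2·0.125·0.138 = 0.831.
0.831 > 0.51: the indirect benefit exceeds the cost.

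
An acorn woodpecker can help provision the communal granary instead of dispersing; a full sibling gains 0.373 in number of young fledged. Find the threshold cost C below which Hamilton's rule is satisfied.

0.1865

r to a full sibling = 1/2 (full sibs share both parents — two paths of length 2: r = 2·(1/2)^2 = 1/2).
Hamilton's rule: n·r·B > C, so the trait is favored while C < n·r·B = 1·0.5·0.373 = 0.1865.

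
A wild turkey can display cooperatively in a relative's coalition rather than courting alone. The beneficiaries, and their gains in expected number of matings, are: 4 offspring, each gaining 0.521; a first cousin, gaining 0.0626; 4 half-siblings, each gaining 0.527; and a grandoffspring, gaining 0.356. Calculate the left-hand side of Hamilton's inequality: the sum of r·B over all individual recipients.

1.665825

r to an offspring = 0.5 (one parent–offspring link: r = (1/2)^1 = 1/2).
r to a first cousin = 1/8 (first cousins share one grandparent pair — two paths of length 4: r = 2·(1/2)^4 = 1/8).
r to a half-sibling = 0.25 (half-sibs share one parent — one path of length 2: r = (1/2)^2 = 1/4).
r to a grandoffspring = 1/4 (two parent–offspring links: r = (1/2)^2 = 1/4).
Summing one r·B term per recipient: 4·0.5·0.521 + 1·0.125·0.0626 + 4·0.25·0.527 + 1·0.25·0.356 = 1.665825.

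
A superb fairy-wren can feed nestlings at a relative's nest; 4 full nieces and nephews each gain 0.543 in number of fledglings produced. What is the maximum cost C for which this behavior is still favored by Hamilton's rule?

r to a full niece or nephew = 1/4 (full aunt/uncle↔niece/nephew: two paths of length 3 through the shared grandparent pair: r = 2·(1/2)^3 = 1/4).
Hamilton's rule: n·r·B > C, so the trait is favored while C < n·r·B = 4·0.25·0.543 = 0.543.

0.543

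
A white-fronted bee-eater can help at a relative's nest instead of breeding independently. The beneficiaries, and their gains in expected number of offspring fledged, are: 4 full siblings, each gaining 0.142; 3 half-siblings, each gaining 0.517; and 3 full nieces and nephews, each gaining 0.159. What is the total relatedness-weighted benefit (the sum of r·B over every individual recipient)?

0.791

r to a full sibling = 0.5 (full sibs share both parents — two paths of length 2: r = 2·(1/2)^2 = 1/2).
r to a half-sibling = 1/4 (half-sibs share one parent — one path of length 2: r = (1/2)^2 = 1/4).
r to a full niece or nephew = 1/4 (full aunt/uncle↔niece/nephew: two paths of length 3 through the shared grandparent pair: r = 2·(1/2)^3 = 1/4).
Summing one r·B term per recipient: 4·0.5·0.142 + 3·0.25·0.517 + 3·0.25·0.159 = 0.791.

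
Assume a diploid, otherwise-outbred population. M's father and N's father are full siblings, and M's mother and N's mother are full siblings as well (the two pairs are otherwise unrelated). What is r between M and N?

0.25

Independent pedigree routes through distinct common ancestors add.
M and N are related in two ways: first cousins through their fathers (r = 1/8) and first cousins through their mothers (r = 1/8) — i.e. double first cousins.
r = 1/8 + 1/8 = 1/4 = 0.25.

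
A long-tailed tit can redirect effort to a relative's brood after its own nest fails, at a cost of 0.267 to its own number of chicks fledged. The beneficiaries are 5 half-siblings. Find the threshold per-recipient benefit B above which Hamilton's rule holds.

0.2136

r to a half-sibling = 1/4 (half-sibs share one parent — one path of length 2: r = (1/2)^2 = 1/4).
Hamilton's rule with n recipients of equal r: n·r·B > C, so B > C/(n·r) = 0.267/(5·0.25) = 0.2136.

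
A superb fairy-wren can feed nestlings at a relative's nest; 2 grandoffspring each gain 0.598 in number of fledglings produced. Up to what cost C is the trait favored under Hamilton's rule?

r to a grandoffspring = 0.25 (two parent–offspring links: r = (1/2)^2 = 1/4).
Hamilton's rule: n·r·B > C, so the trait is favored while C < n·r·B = 2·0.25·0.598 = 0.299.

0.299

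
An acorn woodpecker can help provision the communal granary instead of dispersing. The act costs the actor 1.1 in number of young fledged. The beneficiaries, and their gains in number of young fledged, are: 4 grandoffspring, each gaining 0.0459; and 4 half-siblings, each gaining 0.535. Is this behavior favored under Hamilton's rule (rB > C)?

Hamilton's rule: the trait is favored when the sum of r·B over every recipient exceeds the actor's cost C.
r to a grandoffspring = 1/4 (two parent–offspring links: r = (1/2)^2 = 1/4).
r to a half-sibling = 0.25 (half-sibs share one parent — one path of length 2: r = (1/2)^2 = 1/4).
Summing one r·B term per recipient: 4·0.25·0.0459 + 4·0.25·0.535 = 0.5809.
0.5809 < 1.1: the indirect benefit is less than the cost.

No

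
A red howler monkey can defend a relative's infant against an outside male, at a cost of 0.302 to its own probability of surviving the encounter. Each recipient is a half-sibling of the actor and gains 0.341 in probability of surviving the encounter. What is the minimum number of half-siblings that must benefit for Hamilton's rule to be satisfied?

4

r to a half-sibling = 1/4 (half-sibs share one parent — one path of length 2: r = (1/2)^2 = 1/4).
Hamilton's rule: n·r·B > C  ⇒  n > C/(r·B) = 0.302/(0.25·0.341) = 3.543.
The smallest integer exceeding 3.543 is 4.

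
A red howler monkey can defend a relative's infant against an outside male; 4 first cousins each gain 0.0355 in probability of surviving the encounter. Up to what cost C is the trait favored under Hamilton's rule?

0.01775

r to a first cousin = 0.125 (first cousins share one grandparent pair — two paths of length 4: r = 2·(1/2)^4 = 1/8).
Hamilton's rule: n·r·B > C, so the trait is favored while C < n·r·B = 4·0.125·0.0355 = 0.01775.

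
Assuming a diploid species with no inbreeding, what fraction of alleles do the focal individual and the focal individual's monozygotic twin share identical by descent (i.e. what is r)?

Each parent–offspring link contributes a factor of 1/2, and independent paths through distinct common ancestors add.
Monozygotic twins share every allele identical by descent: r = 1.

1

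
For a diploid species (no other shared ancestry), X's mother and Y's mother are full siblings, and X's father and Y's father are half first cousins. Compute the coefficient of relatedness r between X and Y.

Independent pedigree routes through distinct common ancestors add.
X and Y are related in two ways: first cousins through their mothers (r = 1/8) and half second cousins through their fathers (r = 1/64).
r = 1/8 + 1/64 = 9/64 = 0.140625.

0.140625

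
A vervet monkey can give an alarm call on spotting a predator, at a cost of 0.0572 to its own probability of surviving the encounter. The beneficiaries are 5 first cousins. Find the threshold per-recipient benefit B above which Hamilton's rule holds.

0.0915

r to a first cousin = 0.125 (first cousins share one grandparent pair — two paths of length 4: r = 2·(1/2)^4 = 1/8).
Hamilton's rule with n recipients of equal r: n·r·B > C, so B > C/(n·r) = 0.0572/(5·0.125) = 0.0915.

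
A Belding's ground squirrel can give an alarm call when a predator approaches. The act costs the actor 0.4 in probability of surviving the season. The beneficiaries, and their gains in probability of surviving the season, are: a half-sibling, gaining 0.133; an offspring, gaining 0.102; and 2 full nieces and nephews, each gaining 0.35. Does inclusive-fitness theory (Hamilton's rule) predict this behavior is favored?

Hamilton's rule: the trait is favored when the sum of r·B over every recipient exceeds the actor's cost C.
r to a half-sibling = 1/4 (half-sibs share one parent — one path of length 2: r = (1/2)^2 = 1/4).
r to an offspring = 0.5 (one parent–offspring link: r = (1/2)^1 = 1/2).
r to a full niece or nephew = 0.25 (full aunt/uncle↔niece/nephew: two paths of length 3 through the shared grandparent pair: r = 2·(1/2)^3 = 1/4).
Summing one r·B term per recipient: 1·0.25·0.133 + 1·0.5·0.102 + 2·0.25·0.35 = 0.25925.
0.25925 < 0.4: the indirect benefit is less than the cost.

No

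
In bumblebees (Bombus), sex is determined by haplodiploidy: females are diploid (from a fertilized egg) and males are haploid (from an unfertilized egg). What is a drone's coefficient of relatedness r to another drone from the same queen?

Haploid brothers each carry a random half of the queen's diploid genome, so on average they share half: r = 1/2.

0.5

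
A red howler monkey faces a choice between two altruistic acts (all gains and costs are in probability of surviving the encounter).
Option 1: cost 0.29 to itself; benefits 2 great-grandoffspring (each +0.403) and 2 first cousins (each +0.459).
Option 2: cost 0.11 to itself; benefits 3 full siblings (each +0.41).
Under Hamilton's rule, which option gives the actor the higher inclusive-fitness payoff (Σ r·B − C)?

Option 1: r to a great-grandoffspring = 0.125.
Option 1: r to a first cousin = 0.125.
Option 1: Σ r·B − C = (2·0.125·0.403 + 2·0.125·0.459) − 0.29 = -0.0745.
Option 2: r to a full sibling = 0.5.
Option 2: Σ r·B − C = (3·0.5·0.41) − 0.11 = 0.505.
Option 2 has the higher net inclusive-fitness payoff.

Option 2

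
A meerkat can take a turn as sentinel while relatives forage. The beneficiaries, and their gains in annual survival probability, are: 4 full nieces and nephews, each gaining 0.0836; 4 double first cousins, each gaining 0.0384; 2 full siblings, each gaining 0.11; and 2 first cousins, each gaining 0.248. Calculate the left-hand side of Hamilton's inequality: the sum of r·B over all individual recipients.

r to a full niece or nephew = 1/4 (full aunt/uncle↔niece/nephew: two paths of length 3 through the shared grandparent pair: r = 2·(1/2)^3 = 1/4).
r to a double first cousin = 1/4 (double first cousins share both grandparent pairs — four paths of length 4: r = 4·(1/2)^4 = 1/4).
r to a full sibling = 0.5 (full sibs share both parents — two paths of length 2: r = 2·(1/2)^2 = 1/2).
r to a first cousin = 1/8 (first cousins share one grandparent pair — two paths of length 4: r = 2·(1/2)^4 = 1/8).
Summing one r·B term per recipient: 4·0.25·0.0836 + 4·0.25·0.0384 + 2·0.5·0.11 + 2·0.125·0.248 = 0.294.

0.294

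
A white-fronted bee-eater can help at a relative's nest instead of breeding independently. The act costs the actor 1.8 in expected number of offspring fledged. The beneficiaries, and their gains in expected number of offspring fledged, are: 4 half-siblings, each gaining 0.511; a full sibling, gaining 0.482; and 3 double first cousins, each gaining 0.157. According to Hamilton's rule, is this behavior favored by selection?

Hamilton's rule: the trait is favored when the sum of r·B over every recipient exceeds the actor's cost C.
r to a half-sibling = 1/4 (half-sibs share one parent — one path of length 2: r = (1/2)^2 = 1/4).
r to a full sibling = 0.5 (full sibs share both parents — two paths of length 2: r = 2·(1/2)^2 = 1/2).
r to a double first cousin = 1/4 (double first cousins share both grandparent pairs — four paths of length 4: r = 4·(1/2)^4 = 1/4).
Summing one r·B term per recipient: 4·0.25·0.511 + 1·0.5·0.482 + 3·0.25·0.157 = 0.86975.
0.86975 < 1.8: the indirect benefit is less than the cost.

No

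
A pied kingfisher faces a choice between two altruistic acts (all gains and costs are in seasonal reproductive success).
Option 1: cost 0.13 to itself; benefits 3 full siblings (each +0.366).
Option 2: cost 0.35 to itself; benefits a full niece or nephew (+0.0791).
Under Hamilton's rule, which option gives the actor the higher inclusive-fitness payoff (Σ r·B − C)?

Option 1

Option 1: r to a full sibling = 0.5.
Option 1: Σ r·B − C = (3·0.5·0.366) − 0.13 = 0.419.
Option 2: r to a full niece or nephew = 0.25.
Option 2: Σ r·B − C = (1·0.25·0.0791) − 0.35 = -0.330225.
Option 1 has the higher net inclusive-fitness payoff.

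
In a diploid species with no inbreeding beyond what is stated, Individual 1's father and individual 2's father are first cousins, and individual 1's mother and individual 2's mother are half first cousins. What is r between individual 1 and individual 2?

Wright's path rule: contributions from independent ancestry routes add.
Individual 1 and individual 2 are related in two ways: second cousins through their fathers (r = 1/32) and half second cousins through their mothers (r = 1/64).
r = 1/32 + 1/64 = 0.046875.

0.046875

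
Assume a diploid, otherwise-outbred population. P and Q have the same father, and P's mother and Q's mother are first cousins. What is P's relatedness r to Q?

Wright's path rule: contributions from independent ancestry routes add.
P and Q are related in two ways: half-sibs through their shared father (r = 1/4) and second cousins through their mothers (r = 1/32).
r = 1/4 + 1/32 = 9/32 = 0.28125.

0.28125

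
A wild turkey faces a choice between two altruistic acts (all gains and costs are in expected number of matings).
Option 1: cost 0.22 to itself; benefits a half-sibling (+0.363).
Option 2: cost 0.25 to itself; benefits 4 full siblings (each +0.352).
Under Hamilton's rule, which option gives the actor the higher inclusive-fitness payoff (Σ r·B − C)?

Option 1: r to a half-sibling = 0.25.
Option 1: Σ r·B − C = (1·0.25·0.363) − 0.22 = -0.12925.
Option 2: r to a full sibling = 0.5.
Option 2: Σ r·B − C = (4·0.5·0.352) − 0.25 = 0.454.
Option 2 has the higher net inclusive-fitness payoff.

Option 2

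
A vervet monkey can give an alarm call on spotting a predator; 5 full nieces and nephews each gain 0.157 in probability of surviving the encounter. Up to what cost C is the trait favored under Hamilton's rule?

0.19625

r to a full niece or nephew = 1/4 (full aunt/uncle↔niece/nephew: two paths of length 3 through the shared grandparent pair: r = 2·(1/2)^3 = 1/4).
Hamilton's rule: n·r·B > C, so the trait is favored while C < n·r·B = 5·0.25·0.157 = 0.19625.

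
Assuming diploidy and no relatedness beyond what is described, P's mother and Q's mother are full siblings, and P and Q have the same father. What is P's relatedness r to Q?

Independent pedigree routes through distinct common ancestors add.
P and Q are related in two ways: first cousins through their mothers (r = 1/8) and half-sibs through their shared father (r = 1/4).
r = 1/8 + 1/4 = 3/8 = 0.375.

0.375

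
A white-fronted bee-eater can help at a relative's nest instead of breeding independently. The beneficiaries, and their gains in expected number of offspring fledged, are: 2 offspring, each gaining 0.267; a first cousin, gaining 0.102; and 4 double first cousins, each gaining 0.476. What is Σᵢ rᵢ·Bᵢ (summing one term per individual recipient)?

r to an offspring = 0.5 (one parent–offspring link: r = (1/2)^1 = 1/2).
r to a first cousin = 1/8 (first cousins share one grandparent pair — two paths of length 4: r = 2·(1/2)^4 = 1/8).
r to a double first cousin = 0.25 (double first cousins share both grandparent pairs — four paths of length 4: r = 4·(1/2)^4 = 1/4).
Summing one r·B term per recipient: 2·0.5·0.267 + 1·0.125·0.102 + 4·0.25·0.476 = 0.75575.

0.75575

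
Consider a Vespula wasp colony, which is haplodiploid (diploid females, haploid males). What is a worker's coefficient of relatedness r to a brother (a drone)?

0.25

Her haploid brother carries none of their father's genes and a random half of their mother's genome; that half matches the maternal half of her own genome with probability 1/2: r = 1/2 · 1/2 = 1/4.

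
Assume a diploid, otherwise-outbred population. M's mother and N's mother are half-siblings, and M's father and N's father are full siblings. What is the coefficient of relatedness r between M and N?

Wright's path rule: contributions from independent ancestry routes add.
M and N are related in two ways: half first cousins through their mothers (r = 1/16) and first cousins through their fathers (r = 1/8).
r = 1/16 + 1/8 = 3/16 = 0.1875.

0.1875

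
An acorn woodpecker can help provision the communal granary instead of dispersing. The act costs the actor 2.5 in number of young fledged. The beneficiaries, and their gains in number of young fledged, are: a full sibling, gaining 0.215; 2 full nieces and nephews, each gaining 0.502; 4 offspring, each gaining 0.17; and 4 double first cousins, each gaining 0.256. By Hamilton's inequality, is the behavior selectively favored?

Hamilton's rule: the trait is favored when the sum of r·B over every recipient exceeds the actor's cost C.
r to a full sibling = 0.5 (full sibs share both parents — two paths of length 2: r = 2·(1/2)^2 = 1/2).
r to a full niece or nephew = 1/4 (full aunt/uncle↔niece/nephew: two paths of length 3 through the shared grandparent pair: r = 2·(1/2)^3 = 1/4).
r to an offspring = 1/2 (one parent–offspring link: r = (1/2)^1 = 1/2).
r to a double first cousin = 0.25 (double first cousins share both grandparent pairs — four paths of length 4: r = 4·(1/2)^4 = 1/4).
Summing one r·B term per recipient: 1·0.5·0.215 + 2·0.25·0.502 + 4·0.5·0.17 + 4·0.25·0.256 = 0.9545.
0.9545 < 2.5: the indirect benefit is less than the cost.

No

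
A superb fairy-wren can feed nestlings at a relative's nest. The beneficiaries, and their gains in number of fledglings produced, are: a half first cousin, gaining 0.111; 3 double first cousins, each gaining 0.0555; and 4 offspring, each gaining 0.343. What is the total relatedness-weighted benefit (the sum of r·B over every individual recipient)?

0.7345625

r to a half first cousin = 1/16 (half first cousins share one grandparent — one path of length 4: r = (1/2)^4 = 1/16).
r to a double first cousin = 1/4 (double first cousins share both grandparent pairs — four paths of length 4: r = 4·(1/2)^4 = 1/4).
r to an offspring = 0.5 (one parent–offspring link: r = (1/2)^1 = 1/2).
Summing one r·B term per recipient: 1·0.0625·0.111 + 3·0.25·0.0555 + 4·0.5·0.343 = 0.7345625.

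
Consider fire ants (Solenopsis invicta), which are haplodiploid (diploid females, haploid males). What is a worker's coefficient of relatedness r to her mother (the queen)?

One meiotic link between diploid queen and diploid daughter: r = 1/2.

0.5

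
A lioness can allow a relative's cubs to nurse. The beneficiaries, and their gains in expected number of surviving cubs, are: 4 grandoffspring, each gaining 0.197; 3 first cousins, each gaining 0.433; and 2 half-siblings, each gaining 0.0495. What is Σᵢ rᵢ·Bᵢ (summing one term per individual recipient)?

r to a grandoffspring = 1/4 (two parent–offspring links: r = (1/2)^2 = 1/4).
r to a first cousin = 0.125 (first cousins share one grandparent pair — two paths of length 4: r = 2·(1/2)^4 = 1/8).
r to a half-sibling = 1/4 (half-sibs share one parent — one path of length 2: r = (1/2)^2 = 1/4).
Summing one r·B term per recipient: 4·0.25·0.197 + 3·0.125·0.433 + 2·0.25·0.0495 = 0.384125.

0.384125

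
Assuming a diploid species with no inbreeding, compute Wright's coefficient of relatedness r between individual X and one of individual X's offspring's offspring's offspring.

Each parent–offspring link contributes a factor of 1/2, and independent paths through distinct common ancestors add.
Three parent–offspring links: r = (1/2)^3 = 1/8.

0.125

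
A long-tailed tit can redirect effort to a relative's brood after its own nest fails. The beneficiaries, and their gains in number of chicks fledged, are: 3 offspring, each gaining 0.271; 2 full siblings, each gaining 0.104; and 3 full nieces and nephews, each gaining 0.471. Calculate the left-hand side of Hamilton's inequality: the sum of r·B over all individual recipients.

r to an offspring = 1/2 (one parent–offspring link: r = (1/2)^1 = 1/2).
r to a full sibling = 0.5 (full sibs share both parents — two paths of length 2: r = 2·(1/2)^2 = 1/2).
r to a full niece or nephew = 0.25 (full aunt/uncle↔niece/nephew: two paths of length 3 through the shared grandparent pair: r = 2·(1/2)^3 = 1/4).
Summing one r·B term per recipient: 3·0.5·0.271 + 2·0.5·0.104 + 3·0.25·0.471 = 0.86375.

0.86375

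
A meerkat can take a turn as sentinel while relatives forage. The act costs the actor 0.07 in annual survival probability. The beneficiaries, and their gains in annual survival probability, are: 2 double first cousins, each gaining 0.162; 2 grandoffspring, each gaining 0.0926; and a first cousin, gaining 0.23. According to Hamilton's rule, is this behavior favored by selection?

Hamilton's rule: the trait is favored when the sum of r·B over every recipient exceeds the actor's cost C.
r to a double first cousin = 0.25 (double first cousins share both grandparent pairs — four paths of length 4: r = 4·(1/2)^4 = 1/4).
r to a grandoffspring = 0.25 (two parent–offspring links: r = (1/2)^2 = 1/4).
r to a first cousin = 1/8 (first cousins share one grandparent pair — two paths of length 4: r = 2·(1/2)^4 = 1/8).
Summing one r·B term per recipient: 2·0.25·0.162 + 2·0.25·0.0926 + 1·0.125·0.23 = 0.15605.
0.15605 > 0.07: the indirect benefit exceeds the cost.

Yes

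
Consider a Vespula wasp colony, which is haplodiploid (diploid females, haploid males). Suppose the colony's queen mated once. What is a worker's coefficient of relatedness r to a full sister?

0.75

Haplodiploid full sisters inherit their father's entire haploid genome identically (contributing 1/2) and on average half of their mother's contribution (1/2 · 1/2 = 1/4); r = 1/2 + 1/4 = 3/4.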